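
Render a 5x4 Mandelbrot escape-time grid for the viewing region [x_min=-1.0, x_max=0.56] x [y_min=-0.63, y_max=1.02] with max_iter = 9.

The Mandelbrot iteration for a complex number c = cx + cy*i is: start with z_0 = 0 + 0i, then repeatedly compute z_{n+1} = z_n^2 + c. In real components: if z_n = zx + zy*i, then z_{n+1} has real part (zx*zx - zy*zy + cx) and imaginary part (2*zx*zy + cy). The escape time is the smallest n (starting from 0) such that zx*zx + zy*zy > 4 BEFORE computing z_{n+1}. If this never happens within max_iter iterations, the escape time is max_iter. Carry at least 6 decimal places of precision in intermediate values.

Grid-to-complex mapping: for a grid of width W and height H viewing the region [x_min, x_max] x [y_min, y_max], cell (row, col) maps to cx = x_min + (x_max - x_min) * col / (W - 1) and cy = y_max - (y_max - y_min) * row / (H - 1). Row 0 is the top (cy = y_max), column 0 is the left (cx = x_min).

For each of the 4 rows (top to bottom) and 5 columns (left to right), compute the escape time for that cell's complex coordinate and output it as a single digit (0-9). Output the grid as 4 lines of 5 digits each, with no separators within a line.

Answer: 34642
59994
99994
49993

Derivation:
(row=0, col=0): c = -1.0000 + 1.0200i → escape time 3
(row=0, col=1): c = -0.6100 + 1.0200i → escape time 4
(row=0, col=2): c = -0.2200 + 1.0200i → escape time 6
(row=0, col=3): c = 0.1700 + 1.0200i → escape time 4
(row=0, col=4): c = 0.5600 + 1.0200i → escape time 2
(row=1, col=0): c = -1.0000 + 0.4700i → escape time 5
(row=1, col=1): c = -0.6100 + 0.4700i → escape time 9
(row=1, col=2): c = -0.2200 + 0.4700i → escape time 9
(row=1, col=3): c = 0.1700 + 0.4700i → escape time 9
(row=1, col=4): c = 0.5600 + 0.4700i → escape time 4
(row=2, col=0): c = -1.0000 + -0.0800i → escape time 9
(row=2, col=1): c = -0.6100 + -0.0800i → escape time 9
(row=2, col=2): c = -0.2200 + -0.0800i → escape time 9
(row=2, col=3): c = 0.1700 + -0.0800i → escape time 9
(row=2, col=4): c = 0.5600 + -0.0800i → escape time 4
(row=3, col=0): c = -1.0000 + -0.6300i → escape time 4
(row=3, col=1): c = -0.6100 + -0.6300i → escape time 9
(row=3, col=2): c = -0.2200 + -0.6300i → escape time 9
(row=3, col=3): c = 0.1700 + -0.6300i → escape time 9
(row=3, col=4): c = 0.5600 + -0.6300i → escape time 3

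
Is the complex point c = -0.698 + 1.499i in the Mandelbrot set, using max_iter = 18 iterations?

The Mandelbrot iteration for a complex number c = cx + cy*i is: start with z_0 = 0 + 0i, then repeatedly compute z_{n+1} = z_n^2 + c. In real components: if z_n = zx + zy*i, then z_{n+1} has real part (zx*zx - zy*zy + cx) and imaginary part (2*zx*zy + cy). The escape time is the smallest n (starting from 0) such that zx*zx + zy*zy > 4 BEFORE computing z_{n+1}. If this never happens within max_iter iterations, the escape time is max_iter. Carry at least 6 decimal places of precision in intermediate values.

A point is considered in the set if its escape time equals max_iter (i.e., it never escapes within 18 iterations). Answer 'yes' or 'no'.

z_0 = 0 + 0i, c = -0.6980 + 1.4990i
Iter 1: z = -0.6980 + 1.4990i, |z|^2 = 2.7342
Iter 2: z = -2.4578 + -0.5936i, |z|^2 = 6.3931
Escaped at iteration 2

Answer: no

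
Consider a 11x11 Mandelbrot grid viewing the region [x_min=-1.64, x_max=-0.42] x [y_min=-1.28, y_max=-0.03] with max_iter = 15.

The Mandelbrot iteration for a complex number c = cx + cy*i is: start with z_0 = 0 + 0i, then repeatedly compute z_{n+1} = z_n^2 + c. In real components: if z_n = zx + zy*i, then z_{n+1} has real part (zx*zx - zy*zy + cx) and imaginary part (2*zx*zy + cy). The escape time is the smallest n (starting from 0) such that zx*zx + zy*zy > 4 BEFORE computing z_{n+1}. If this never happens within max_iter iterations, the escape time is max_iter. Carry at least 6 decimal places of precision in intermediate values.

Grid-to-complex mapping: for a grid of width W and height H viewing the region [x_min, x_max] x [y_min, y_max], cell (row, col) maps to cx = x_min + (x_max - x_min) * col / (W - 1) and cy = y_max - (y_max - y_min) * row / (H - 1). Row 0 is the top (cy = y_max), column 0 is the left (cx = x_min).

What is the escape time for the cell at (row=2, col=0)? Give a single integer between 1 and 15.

Answer: 4

Derivation:
z_0 = 0 + 0i, c = -1.6400 + -0.2800i
Iter 1: z = -1.6400 + -0.2800i, |z|^2 = 2.7680
Iter 2: z = 0.9712 + 0.6384i, |z|^2 = 1.3508
Iter 3: z = -1.1043 + 0.9600i, |z|^2 = 2.1412
Iter 4: z = -1.3421 + -2.4004i, |z|^2 = 7.5630
Escaped at iteration 4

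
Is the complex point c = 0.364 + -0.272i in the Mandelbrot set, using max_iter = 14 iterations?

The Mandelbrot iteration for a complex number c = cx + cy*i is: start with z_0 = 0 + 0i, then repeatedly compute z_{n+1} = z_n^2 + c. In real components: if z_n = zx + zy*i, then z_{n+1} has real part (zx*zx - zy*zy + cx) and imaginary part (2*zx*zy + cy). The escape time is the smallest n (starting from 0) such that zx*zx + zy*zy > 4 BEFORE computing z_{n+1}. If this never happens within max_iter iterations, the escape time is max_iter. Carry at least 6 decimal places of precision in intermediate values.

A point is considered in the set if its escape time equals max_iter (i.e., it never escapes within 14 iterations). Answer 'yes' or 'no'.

Answer: yes

Derivation:
z_0 = 0 + 0i, c = 0.3640 + -0.2720i
Iter 1: z = 0.3640 + -0.2720i, |z|^2 = 0.2065
Iter 2: z = 0.4225 + -0.4700i, |z|^2 = 0.3994
Iter 3: z = 0.3216 + -0.6692i, |z|^2 = 0.5512
Iter 4: z = 0.0196 + -0.7024i, |z|^2 = 0.4938
Iter 5: z = -0.1290 + -0.2996i, |z|^2 = 0.1064
Iter 6: z = 0.2909 + -0.1947i, |z|^2 = 0.1225
Iter 7: z = 0.4107 + -0.3853i, |z|^2 = 0.3171
Iter 8: z = 0.3842 + -0.5885i, |z|^2 = 0.4939
Iter 9: z = 0.1653 + -0.7242i, |z|^2 = 0.5518
Iter 10: z = -0.1332 + -0.5115i, |z|^2 = 0.2794
Iter 11: z = 0.1201 + -0.1358i, |z|^2 = 0.0329
Iter 12: z = 0.3600 + -0.3046i, |z|^2 = 0.2224
Iter 13: z = 0.4008 + -0.4913i, |z|^2 = 0.4020
Did not escape in 14 iterations → in set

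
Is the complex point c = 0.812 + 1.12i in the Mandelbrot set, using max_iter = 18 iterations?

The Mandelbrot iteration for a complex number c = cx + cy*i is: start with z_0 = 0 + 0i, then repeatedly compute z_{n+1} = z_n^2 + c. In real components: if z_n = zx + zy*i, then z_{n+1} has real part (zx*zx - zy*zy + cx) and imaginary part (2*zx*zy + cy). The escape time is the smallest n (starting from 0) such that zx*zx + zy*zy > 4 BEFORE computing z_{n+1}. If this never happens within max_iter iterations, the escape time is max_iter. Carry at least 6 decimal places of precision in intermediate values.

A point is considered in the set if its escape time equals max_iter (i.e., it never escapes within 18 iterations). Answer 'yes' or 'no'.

Answer: no

Derivation:
z_0 = 0 + 0i, c = 0.8120 + 1.1200i
Iter 1: z = 0.8120 + 1.1200i, |z|^2 = 1.9137
Iter 2: z = 0.2169 + 2.9389i, |z|^2 = 8.6841
Escaped at iteration 2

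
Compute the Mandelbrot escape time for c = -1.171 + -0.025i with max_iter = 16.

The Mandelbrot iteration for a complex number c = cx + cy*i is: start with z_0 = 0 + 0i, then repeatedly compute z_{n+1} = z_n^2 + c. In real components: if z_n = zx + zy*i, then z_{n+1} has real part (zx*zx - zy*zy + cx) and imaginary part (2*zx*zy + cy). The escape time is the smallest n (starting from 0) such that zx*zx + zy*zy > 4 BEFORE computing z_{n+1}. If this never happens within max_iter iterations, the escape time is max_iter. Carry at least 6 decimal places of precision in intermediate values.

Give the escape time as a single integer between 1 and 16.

Answer: 16

Derivation:
z_0 = 0 + 0i, c = -1.1710 + -0.0250i
Iter 1: z = -1.1710 + -0.0250i, |z|^2 = 1.3719
Iter 2: z = 0.1996 + 0.0336i, |z|^2 = 0.0410
Iter 3: z = -1.1323 + -0.0116i, |z|^2 = 1.2822
Iter 4: z = 0.1109 + 0.0013i, |z|^2 = 0.0123
Iter 5: z = -1.1587 + -0.0247i, |z|^2 = 1.3432
Iter 6: z = 0.1710 + 0.0323i, |z|^2 = 0.0303
Iter 7: z = -1.1428 + -0.0140i, |z|^2 = 1.3062
Iter 8: z = 0.1348 + 0.0069i, |z|^2 = 0.0182
Iter 9: z = -1.1529 + -0.0231i, |z|^2 = 1.3296
Iter 10: z = 0.1576 + 0.0283i, |z|^2 = 0.0256
Iter 11: z = -1.1470 + -0.0161i, |z|^2 = 1.3158
Iter 12: z = 0.1443 + 0.0119i, |z|^2 = 0.0210
Iter 13: z = -1.1503 + -0.0216i, |z|^2 = 1.3237
Iter 14: z = 0.1518 + 0.0246i, |z|^2 = 0.0236
Iter 15: z = -1.1486 + -0.0175i, |z|^2 = 1.3195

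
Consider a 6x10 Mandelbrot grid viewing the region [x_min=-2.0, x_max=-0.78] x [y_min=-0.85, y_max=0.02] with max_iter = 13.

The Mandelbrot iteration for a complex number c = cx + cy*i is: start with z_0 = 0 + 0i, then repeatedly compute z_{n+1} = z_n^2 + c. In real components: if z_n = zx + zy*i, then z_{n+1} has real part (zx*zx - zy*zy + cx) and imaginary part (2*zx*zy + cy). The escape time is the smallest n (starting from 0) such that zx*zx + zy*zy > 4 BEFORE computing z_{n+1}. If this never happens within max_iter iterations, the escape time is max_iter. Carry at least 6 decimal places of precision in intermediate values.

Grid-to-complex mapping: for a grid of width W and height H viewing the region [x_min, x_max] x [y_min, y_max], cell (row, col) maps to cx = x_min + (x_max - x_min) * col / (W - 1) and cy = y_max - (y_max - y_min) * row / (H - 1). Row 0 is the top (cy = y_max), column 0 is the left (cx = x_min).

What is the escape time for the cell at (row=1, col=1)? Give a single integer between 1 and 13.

z_0 = 0 + 0i, c = -1.7560 + -0.0767i
Iter 1: z = -1.7560 + -0.0767i, |z|^2 = 3.0894
Iter 2: z = 1.3217 + 0.1926i, |z|^2 = 1.7839
Iter 3: z = -0.0463 + 0.4324i, |z|^2 = 0.1891
Iter 4: z = -1.9408 + -0.1167i, |z|^2 = 3.7804
Iter 5: z = 1.9972 + 0.3764i, |z|^2 = 4.1304
Escaped at iteration 5

Answer: 5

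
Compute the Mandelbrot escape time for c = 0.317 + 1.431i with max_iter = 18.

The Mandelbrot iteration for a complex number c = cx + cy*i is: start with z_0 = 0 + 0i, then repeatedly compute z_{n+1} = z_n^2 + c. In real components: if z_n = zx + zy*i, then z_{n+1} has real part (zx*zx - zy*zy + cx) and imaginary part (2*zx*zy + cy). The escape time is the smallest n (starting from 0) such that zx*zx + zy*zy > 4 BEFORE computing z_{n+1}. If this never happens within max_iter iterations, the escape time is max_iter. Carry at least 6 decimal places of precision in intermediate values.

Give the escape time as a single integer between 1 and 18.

z_0 = 0 + 0i, c = 0.3170 + 1.4310i
Iter 1: z = 0.3170 + 1.4310i, |z|^2 = 2.1482
Iter 2: z = -1.6303 + 2.3383i, |z|^2 = 8.1252
Escaped at iteration 2

Answer: 2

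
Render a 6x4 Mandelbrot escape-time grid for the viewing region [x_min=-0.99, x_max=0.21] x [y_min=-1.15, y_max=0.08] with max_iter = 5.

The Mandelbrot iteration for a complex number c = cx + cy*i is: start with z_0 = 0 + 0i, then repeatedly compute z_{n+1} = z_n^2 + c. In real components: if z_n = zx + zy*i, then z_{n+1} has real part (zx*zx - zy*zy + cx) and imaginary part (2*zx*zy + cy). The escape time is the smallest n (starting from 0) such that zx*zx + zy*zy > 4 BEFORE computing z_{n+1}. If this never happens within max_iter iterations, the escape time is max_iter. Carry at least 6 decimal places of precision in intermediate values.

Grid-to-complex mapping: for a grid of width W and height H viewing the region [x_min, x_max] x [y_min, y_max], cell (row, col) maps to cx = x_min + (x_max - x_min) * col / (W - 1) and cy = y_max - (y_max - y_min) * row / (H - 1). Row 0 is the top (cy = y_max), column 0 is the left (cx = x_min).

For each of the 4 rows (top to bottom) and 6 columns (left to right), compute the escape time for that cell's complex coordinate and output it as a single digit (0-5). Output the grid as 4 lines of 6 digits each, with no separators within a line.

(row=0, col=0): c = -0.9900 + 0.0800i → escape time 5
(row=0, col=1): c = -0.7500 + 0.0800i → escape time 5
(row=0, col=2): c = -0.5100 + 0.0800i → escape time 5
(row=0, col=3): c = -0.2700 + 0.0800i → escape time 5
(row=0, col=4): c = -0.0300 + 0.0800i → escape time 5
(row=0, col=5): c = 0.2100 + 0.0800i → escape time 5
(row=1, col=0): c = -0.9900 + -0.3300i → escape time 5
(row=1, col=1): c = -0.7500 + -0.3300i → escape time 5
(row=1, col=2): c = -0.5100 + -0.3300i → escape time 5
(row=1, col=3): c = -0.2700 + -0.3300i → escape time 5
(row=1, col=4): c = -0.0300 + -0.3300i → escape time 5
(row=1, col=5): c = 0.2100 + -0.3300i → escape time 5
(row=2, col=0): c = -0.9900 + -0.7400i → escape time 4
(row=2, col=1): c = -0.7500 + -0.7400i → escape time 4
(row=2, col=2): c = -0.5100 + -0.7400i → escape time 5
(row=2, col=3): c = -0.2700 + -0.7400i → escape time 5
(row=2, col=4): c = -0.0300 + -0.7400i → escape time 5
(row=2, col=5): c = 0.2100 + -0.7400i → escape time 5
(row=3, col=0): c = -0.9900 + -1.1500i → escape time 3
(row=3, col=1): c = -0.7500 + -1.1500i → escape time 3
(row=3, col=2): c = -0.5100 + -1.1500i → escape time 3
(row=3, col=3): c = -0.2700 + -1.1500i → escape time 4
(row=3, col=4): c = -0.0300 + -1.1500i → escape time 4
(row=3, col=5): c = 0.2100 + -1.1500i → escape time 3

Answer: 555555
555555
445555
333443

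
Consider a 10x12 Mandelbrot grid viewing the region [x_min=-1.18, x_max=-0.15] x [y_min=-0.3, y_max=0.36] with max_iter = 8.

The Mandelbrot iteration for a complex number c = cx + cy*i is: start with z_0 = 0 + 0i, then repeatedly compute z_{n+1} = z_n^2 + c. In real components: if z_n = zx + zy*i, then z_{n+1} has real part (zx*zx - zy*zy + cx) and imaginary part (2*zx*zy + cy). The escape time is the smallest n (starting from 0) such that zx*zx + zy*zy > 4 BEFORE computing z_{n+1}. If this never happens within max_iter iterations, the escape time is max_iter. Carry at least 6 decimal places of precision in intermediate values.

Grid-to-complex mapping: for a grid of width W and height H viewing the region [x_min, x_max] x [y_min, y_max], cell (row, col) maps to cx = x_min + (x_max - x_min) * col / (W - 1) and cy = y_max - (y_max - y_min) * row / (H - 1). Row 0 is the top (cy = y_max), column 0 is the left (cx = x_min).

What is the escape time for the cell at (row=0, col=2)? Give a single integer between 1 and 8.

z_0 = 0 + 0i, c = -0.9511 + 0.3600i
Iter 1: z = -0.9511 + 0.3600i, |z|^2 = 1.0342
Iter 2: z = -0.1761 + -0.3248i, |z|^2 = 0.1365
Iter 3: z = -1.0256 + 0.4744i, |z|^2 = 1.2769
Iter 4: z = -0.1243 + -0.6131i, |z|^2 = 0.3913
Iter 5: z = -1.3115 + 0.5124i, |z|^2 = 1.9827
Iter 6: z = 0.5064 + -0.9841i, |z|^2 = 1.2249
Iter 7: z = -1.6632 + -0.6367i, |z|^2 = 3.1715

Answer: 8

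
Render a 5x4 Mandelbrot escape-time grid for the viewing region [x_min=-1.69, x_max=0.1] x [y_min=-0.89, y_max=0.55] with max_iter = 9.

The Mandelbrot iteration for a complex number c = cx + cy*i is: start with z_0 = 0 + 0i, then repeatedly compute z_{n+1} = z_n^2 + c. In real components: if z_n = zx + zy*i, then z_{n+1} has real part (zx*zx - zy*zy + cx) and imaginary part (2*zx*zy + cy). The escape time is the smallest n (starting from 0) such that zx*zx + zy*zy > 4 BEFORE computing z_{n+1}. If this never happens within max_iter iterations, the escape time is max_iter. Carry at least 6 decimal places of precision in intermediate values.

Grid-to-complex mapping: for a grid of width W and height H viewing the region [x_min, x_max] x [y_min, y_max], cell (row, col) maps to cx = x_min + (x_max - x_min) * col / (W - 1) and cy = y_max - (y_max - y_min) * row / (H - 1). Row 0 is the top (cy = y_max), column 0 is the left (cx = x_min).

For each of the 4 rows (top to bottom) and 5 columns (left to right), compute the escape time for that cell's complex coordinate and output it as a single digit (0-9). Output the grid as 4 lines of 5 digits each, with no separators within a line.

(row=0, col=0): c = -1.6900 + 0.5500i → escape time 3
(row=0, col=1): c = -1.2425 + 0.5500i → escape time 4
(row=0, col=2): c = -0.7950 + 0.5500i → escape time 6
(row=0, col=3): c = -0.3475 + 0.5500i → escape time 9
(row=0, col=4): c = 0.1000 + 0.5500i → escape time 9
(row=1, col=0): c = -1.6900 + 0.0700i → escape time 6
(row=1, col=1): c = -1.2425 + 0.0700i → escape time 9
(row=1, col=2): c = -0.7950 + 0.0700i → escape time 9
(row=1, col=3): c = -0.3475 + 0.0700i → escape time 9
(row=1, col=4): c = 0.1000 + 0.0700i → escape time 9
(row=2, col=0): c = -1.6900 + -0.4100i → escape time 3
(row=2, col=1): c = -1.2425 + -0.4100i → escape time 9
(row=2, col=2): c = -0.7950 + -0.4100i → escape time 7
(row=2, col=3): c = -0.3475 + -0.4100i → escape time 9
(row=2, col=4): c = 0.1000 + -0.4100i → escape time 9
(row=3, col=0): c = -1.6900 + -0.8900i → escape time 2
(row=3, col=1): c = -1.2425 + -0.8900i → escape time 3
(row=3, col=2): c = -0.7950 + -0.8900i → escape time 4
(row=3, col=3): c = -0.3475 + -0.8900i → escape time 5
(row=3, col=4): c = 0.1000 + -0.8900i → escape time 5

Answer: 34699
69999
39799
23455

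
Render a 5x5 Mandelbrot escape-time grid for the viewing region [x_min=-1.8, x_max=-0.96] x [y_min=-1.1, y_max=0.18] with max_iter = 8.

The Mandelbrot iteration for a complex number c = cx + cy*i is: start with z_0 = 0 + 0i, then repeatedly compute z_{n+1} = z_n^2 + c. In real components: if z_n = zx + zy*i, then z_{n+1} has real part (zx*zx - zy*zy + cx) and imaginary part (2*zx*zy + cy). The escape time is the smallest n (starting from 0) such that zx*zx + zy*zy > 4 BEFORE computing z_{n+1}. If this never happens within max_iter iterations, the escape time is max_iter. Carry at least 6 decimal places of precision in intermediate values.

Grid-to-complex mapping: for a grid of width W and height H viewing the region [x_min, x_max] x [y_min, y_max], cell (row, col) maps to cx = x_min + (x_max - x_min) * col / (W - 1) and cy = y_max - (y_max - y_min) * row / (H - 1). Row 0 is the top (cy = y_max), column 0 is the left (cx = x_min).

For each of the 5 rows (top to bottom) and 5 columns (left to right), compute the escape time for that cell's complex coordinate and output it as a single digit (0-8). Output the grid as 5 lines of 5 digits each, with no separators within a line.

(row=0, col=0): c = -1.8000 + 0.1800i → escape time 4
(row=0, col=1): c = -1.5900 + 0.1800i → escape time 5
(row=0, col=2): c = -1.3800 + 0.1800i → escape time 8
(row=0, col=3): c = -1.1700 + 0.1800i → escape time 8
(row=0, col=4): c = -0.9600 + 0.1800i → escape time 8
(row=1, col=0): c = -1.8000 + -0.1400i → escape time 4
(row=1, col=1): c = -1.5900 + -0.1400i → escape time 5
(row=1, col=2): c = -1.3800 + -0.1400i → escape time 8
(row=1, col=3): c = -1.1700 + -0.1400i → escape time 8
(row=1, col=4): c = -0.9600 + -0.1400i → escape time 8
(row=2, col=0): c = -1.8000 + -0.4600i → escape time 3
(row=2, col=1): c = -1.5900 + -0.4600i → escape time 3
(row=2, col=2): c = -1.3800 + -0.4600i → escape time 4
(row=2, col=3): c = -1.1700 + -0.4600i → escape time 6
(row=2, col=4): c = -0.9600 + -0.4600i → escape time 5
(row=3, col=0): c = -1.8000 + -0.7800i → escape time 2
(row=3, col=1): c = -1.5900 + -0.7800i → escape time 3
(row=3, col=2): c = -1.3800 + -0.7800i → escape time 3
(row=3, col=3): c = -1.1700 + -0.7800i → escape time 3
(row=3, col=4): c = -0.9600 + -0.7800i → escape time 3
(row=4, col=0): c = -1.8000 + -1.1000i → escape time 1
(row=4, col=1): c = -1.5900 + -1.1000i → escape time 2
(row=4, col=2): c = -1.3800 + -1.1000i → escape time 2
(row=4, col=3): c = -1.1700 + -1.1000i → escape time 3
(row=4, col=4): c = -0.9600 + -1.1000i → escape time 3

Answer: 45888
45888
33465
23333
12233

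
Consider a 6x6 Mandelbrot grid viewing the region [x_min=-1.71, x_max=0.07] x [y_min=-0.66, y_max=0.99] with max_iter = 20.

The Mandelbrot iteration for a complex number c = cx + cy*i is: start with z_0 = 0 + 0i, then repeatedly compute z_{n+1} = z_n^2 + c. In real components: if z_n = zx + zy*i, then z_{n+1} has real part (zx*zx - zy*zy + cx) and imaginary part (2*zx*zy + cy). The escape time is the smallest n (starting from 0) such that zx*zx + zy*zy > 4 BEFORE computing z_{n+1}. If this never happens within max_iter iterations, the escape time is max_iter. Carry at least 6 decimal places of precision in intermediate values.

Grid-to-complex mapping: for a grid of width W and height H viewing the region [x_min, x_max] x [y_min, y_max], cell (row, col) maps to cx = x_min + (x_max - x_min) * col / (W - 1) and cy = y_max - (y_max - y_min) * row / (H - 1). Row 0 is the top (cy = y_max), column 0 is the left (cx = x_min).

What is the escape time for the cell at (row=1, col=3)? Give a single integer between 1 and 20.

z_0 = 0 + 0i, c = -0.6420 + 0.6600i
Iter 1: z = -0.6420 + 0.6600i, |z|^2 = 0.8478
Iter 2: z = -0.6654 + -0.1874i, |z|^2 = 0.4779
Iter 3: z = -0.2343 + 0.9095i, |z|^2 = 0.8820
Iter 4: z = -1.4142 + 0.2338i, |z|^2 = 2.0546
Iter 5: z = 1.3033 + -0.0012i, |z|^2 = 1.6987
Iter 6: z = 1.0567 + 0.6568i, |z|^2 = 1.5480
Iter 7: z = 0.0431 + 2.0481i, |z|^2 = 4.1966
Escaped at iteration 7

Answer: 7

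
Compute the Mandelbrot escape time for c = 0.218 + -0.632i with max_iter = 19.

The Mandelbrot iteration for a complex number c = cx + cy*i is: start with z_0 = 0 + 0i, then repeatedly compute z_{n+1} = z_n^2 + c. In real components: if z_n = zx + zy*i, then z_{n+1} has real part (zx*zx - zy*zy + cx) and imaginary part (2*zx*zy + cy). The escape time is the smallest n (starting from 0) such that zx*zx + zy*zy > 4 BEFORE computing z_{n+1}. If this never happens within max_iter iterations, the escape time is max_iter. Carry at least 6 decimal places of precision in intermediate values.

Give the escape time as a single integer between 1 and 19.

Answer: 9

Derivation:
z_0 = 0 + 0i, c = 0.2180 + -0.6320i
Iter 1: z = 0.2180 + -0.6320i, |z|^2 = 0.4469
Iter 2: z = -0.1339 + -0.9076i, |z|^2 = 0.8416
Iter 3: z = -0.5877 + -0.3890i, |z|^2 = 0.4967
Iter 4: z = 0.4121 + -0.1748i, |z|^2 = 0.2004
Iter 5: z = 0.3573 + -0.7761i, |z|^2 = 0.7300
Iter 6: z = -0.2566 + -1.1866i, |z|^2 = 1.4738
Iter 7: z = -1.1241 + -0.0229i, |z|^2 = 1.2641
Iter 8: z = 1.4811 + -0.5804i, |z|^2 = 2.5305
Iter 9: z = 2.0747 + -2.3513i, |z|^2 = 9.8331
Escaped at iteration 9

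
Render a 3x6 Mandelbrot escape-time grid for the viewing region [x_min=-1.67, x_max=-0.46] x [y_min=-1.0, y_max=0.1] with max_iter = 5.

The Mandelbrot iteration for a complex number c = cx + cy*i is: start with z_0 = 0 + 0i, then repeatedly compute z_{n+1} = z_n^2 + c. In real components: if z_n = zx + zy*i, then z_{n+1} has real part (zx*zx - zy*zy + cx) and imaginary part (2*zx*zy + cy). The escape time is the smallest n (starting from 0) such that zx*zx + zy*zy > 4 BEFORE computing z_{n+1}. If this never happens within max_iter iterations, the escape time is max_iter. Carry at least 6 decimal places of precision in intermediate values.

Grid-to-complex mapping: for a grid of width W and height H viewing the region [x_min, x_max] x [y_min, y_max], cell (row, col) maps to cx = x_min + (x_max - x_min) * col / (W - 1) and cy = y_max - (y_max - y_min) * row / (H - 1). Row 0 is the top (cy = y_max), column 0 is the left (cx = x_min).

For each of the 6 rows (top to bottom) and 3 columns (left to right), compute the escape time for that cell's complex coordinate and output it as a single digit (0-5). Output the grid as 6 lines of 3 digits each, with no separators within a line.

Answer: 555
555
455
355
335
234

Derivation:
(row=0, col=0): c = -1.6700 + 0.1000i → escape time 5
(row=0, col=1): c = -1.0650 + 0.1000i → escape time 5
(row=0, col=2): c = -0.4600 + 0.1000i → escape time 5
(row=1, col=0): c = -1.6700 + -0.1200i → escape time 5
(row=1, col=1): c = -1.0650 + -0.1200i → escape time 5
(row=1, col=2): c = -0.4600 + -0.1200i → escape time 5
(row=2, col=0): c = -1.6700 + -0.3400i → escape time 4
(row=2, col=1): c = -1.0650 + -0.3400i → escape time 5
(row=2, col=2): c = -0.4600 + -0.3400i → escape time 5
(row=3, col=0): c = -1.6700 + -0.5600i → escape time 3
(row=3, col=1): c = -1.0650 + -0.5600i → escape time 5
(row=3, col=2): c = -0.4600 + -0.5600i → escape time 5
(row=4, col=0): c = -1.6700 + -0.7800i → escape time 3
(row=4, col=1): c = -1.0650 + -0.7800i → escape time 3
(row=4, col=2): c = -0.4600 + -0.7800i → escape time 5
(row=5, col=0): c = -1.6700 + -1.0000i → escape time 2
(row=5, col=1): c = -1.0650 + -1.0000i → escape time 3
(row=5, col=2): c = -0.4600 + -1.0000i → escape time 4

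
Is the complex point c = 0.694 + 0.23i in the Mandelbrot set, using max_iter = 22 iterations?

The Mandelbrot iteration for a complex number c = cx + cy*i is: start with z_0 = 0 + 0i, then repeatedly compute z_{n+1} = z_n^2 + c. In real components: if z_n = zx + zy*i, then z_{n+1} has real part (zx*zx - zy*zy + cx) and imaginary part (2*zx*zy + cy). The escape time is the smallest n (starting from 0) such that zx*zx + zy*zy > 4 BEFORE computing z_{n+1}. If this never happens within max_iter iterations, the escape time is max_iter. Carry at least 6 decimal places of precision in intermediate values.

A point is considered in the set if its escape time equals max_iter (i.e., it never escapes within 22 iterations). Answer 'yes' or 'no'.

z_0 = 0 + 0i, c = 0.6940 + 0.2300i
Iter 1: z = 0.6940 + 0.2300i, |z|^2 = 0.5345
Iter 2: z = 1.1227 + 0.5492i, |z|^2 = 1.5622
Iter 3: z = 1.6529 + 1.4633i, |z|^2 = 4.8732
Escaped at iteration 3

Answer: no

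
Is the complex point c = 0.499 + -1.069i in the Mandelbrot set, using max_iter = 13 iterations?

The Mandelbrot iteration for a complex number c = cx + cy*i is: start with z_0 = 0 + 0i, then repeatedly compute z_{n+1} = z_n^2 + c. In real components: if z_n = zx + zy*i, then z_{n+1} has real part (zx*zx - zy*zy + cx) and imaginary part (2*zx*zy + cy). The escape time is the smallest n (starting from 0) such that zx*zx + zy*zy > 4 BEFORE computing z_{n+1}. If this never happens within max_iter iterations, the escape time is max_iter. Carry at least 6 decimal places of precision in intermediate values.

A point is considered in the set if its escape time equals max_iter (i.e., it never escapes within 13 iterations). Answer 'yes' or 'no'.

Answer: no

Derivation:
z_0 = 0 + 0i, c = 0.4990 + -1.0690i
Iter 1: z = 0.4990 + -1.0690i, |z|^2 = 1.3918
Iter 2: z = -0.3948 + -2.1359i, |z|^2 = 4.7177
Escaped at iteration 2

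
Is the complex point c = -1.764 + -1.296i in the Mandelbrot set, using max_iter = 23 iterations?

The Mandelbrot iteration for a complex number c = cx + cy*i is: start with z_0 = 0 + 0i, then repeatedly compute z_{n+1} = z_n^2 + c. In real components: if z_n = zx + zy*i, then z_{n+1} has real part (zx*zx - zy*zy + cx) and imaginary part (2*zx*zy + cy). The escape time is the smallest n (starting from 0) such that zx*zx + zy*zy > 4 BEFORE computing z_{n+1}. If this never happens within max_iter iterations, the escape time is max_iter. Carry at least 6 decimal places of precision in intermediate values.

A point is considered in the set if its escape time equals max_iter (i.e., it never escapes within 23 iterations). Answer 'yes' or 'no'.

Answer: no

Derivation:
z_0 = 0 + 0i, c = -1.7640 + -1.2960i
Iter 1: z = -1.7640 + -1.2960i, |z|^2 = 4.7913
Escaped at iteration 1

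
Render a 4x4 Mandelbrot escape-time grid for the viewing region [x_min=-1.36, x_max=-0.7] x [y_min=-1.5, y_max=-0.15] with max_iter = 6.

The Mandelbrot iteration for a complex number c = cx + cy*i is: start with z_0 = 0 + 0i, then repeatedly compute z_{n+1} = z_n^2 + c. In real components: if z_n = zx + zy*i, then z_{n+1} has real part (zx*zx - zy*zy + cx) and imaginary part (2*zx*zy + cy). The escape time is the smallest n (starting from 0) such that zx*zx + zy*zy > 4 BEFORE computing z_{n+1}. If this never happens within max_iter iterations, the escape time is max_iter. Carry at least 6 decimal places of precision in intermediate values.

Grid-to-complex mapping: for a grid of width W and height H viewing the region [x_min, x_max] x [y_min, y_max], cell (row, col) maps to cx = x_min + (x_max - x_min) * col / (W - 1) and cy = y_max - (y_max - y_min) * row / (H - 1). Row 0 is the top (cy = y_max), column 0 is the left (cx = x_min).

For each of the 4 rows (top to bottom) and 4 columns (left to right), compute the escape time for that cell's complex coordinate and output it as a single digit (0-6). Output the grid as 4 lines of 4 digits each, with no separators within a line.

Answer: 6666
3456
3333
1222

Derivation:
(row=0, col=0): c = -1.3600 + -0.1500i → escape time 6
(row=0, col=1): c = -1.1400 + -0.1500i → escape time 6
(row=0, col=2): c = -0.9200 + -0.1500i → escape time 6
(row=0, col=3): c = -0.7000 + -0.1500i → escape time 6
(row=1, col=0): c = -1.3600 + -0.6000i → escape time 3
(row=1, col=1): c = -1.1400 + -0.6000i → escape time 4
(row=1, col=2): c = -0.9200 + -0.6000i → escape time 5
(row=1, col=3): c = -0.7000 + -0.6000i → escape time 6
(row=2, col=0): c = -1.3600 + -1.0500i → escape time 3
(row=2, col=1): c = -1.1400 + -1.0500i → escape time 3
(row=2, col=2): c = -0.9200 + -1.0500i → escape time 3
(row=2, col=3): c = -0.7000 + -1.0500i → escape time 3
(row=3, col=0): c = -1.3600 + -1.5000i → escape time 1
(row=3, col=1): c = -1.1400 + -1.5000i → escape time 2
(row=3, col=2): c = -0.9200 + -1.5000i → escape time 2
(row=3, col=3): c = -0.7000 + -1.5000i → escape time 2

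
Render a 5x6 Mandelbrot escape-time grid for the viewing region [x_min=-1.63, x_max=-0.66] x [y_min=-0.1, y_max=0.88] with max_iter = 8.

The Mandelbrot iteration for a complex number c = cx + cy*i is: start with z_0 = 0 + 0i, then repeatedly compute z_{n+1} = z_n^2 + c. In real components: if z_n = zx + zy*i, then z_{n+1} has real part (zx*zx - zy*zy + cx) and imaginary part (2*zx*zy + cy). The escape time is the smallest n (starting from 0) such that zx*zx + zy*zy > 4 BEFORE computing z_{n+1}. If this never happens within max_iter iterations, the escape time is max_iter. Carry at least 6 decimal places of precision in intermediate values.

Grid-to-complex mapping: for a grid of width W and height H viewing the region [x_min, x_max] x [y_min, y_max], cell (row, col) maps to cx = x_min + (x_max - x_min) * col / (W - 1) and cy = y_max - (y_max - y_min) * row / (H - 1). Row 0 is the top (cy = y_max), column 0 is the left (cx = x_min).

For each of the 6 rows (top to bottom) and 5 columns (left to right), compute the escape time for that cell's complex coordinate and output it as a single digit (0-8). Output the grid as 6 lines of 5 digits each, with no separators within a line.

Answer: 23334
33346
33558
45888
68888
68888

Derivation:
(row=0, col=0): c = -1.6300 + 0.8800i → escape time 2
(row=0, col=1): c = -1.3875 + 0.8800i → escape time 3
(row=0, col=2): c = -1.1450 + 0.8800i → escape time 3
(row=0, col=3): c = -0.9025 + 0.8800i → escape time 3
(row=0, col=4): c = -0.6600 + 0.8800i → escape time 4
(row=1, col=0): c = -1.6300 + 0.6840i → escape time 3
(row=1, col=1): c = -1.3875 + 0.6840i → escape time 3
(row=1, col=2): c = -1.1450 + 0.6840i → escape time 3
(row=1, col=3): c = -0.9025 + 0.6840i → escape time 4
(row=1, col=4): c = -0.6600 + 0.6840i → escape time 6
(row=2, col=0): c = -1.6300 + 0.4880i → escape time 3
(row=2, col=1): c = -1.3875 + 0.4880i → escape time 3
(row=2, col=2): c = -1.1450 + 0.4880i → escape time 5
(row=2, col=3): c = -0.9025 + 0.4880i → escape time 5
(row=2, col=4): c = -0.6600 + 0.4880i → escape time 8
(row=3, col=0): c = -1.6300 + 0.2920i → escape time 4
(row=3, col=1): c = -1.3875 + 0.2920i → escape time 5
(row=3, col=2): c = -1.1450 + 0.2920i → escape time 8
(row=3, col=3): c = -0.9025 + 0.2920i → escape time 8
(row=3, col=4): c = -0.6600 + 0.2920i → escape time 8
(row=4, col=0): c = -1.6300 + 0.0960i → escape time 6
(row=4, col=1): c = -1.3875 + 0.0960i → escape time 8
(row=4, col=2): c = -1.1450 + 0.0960i → escape time 8
(row=4, col=3): c = -0.9025 + 0.0960i → escape time 8
(row=4, col=4): c = -0.6600 + 0.0960i → escape time 8
(row=5, col=0): c = -1.6300 + -0.1000i → escape time 6
(row=5, col=1): c = -1.3875 + -0.1000i → escape time 8
(row=5, col=2): c = -1.1450 + -0.1000i → escape time 8
(row=5, col=3): c = -0.9025 + -0.1000i → escape time 8
(row=5, col=4): c = -0.6600 + -0.1000i → escape time 8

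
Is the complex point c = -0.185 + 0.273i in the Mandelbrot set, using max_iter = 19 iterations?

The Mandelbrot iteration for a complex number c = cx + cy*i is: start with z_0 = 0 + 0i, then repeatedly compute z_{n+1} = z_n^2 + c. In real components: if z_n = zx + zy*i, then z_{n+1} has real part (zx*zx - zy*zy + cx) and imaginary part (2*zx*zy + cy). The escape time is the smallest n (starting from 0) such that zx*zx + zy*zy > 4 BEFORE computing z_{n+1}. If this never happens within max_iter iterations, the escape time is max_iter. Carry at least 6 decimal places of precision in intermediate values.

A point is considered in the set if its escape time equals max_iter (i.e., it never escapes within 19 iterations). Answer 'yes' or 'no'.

z_0 = 0 + 0i, c = -0.1850 + 0.2730i
Iter 1: z = -0.1850 + 0.2730i, |z|^2 = 0.1088
Iter 2: z = -0.2253 + 0.1720i, |z|^2 = 0.0803
Iter 3: z = -0.1638 + 0.1955i, |z|^2 = 0.0651
Iter 4: z = -0.1964 + 0.2089i, |z|^2 = 0.0822
Iter 5: z = -0.1901 + 0.1909i, |z|^2 = 0.0726
Iter 6: z = -0.1853 + 0.2004i, |z|^2 = 0.0745
Iter 7: z = -0.1908 + 0.1987i, |z|^2 = 0.0759
Iter 8: z = -0.1881 + 0.1972i, |z|^2 = 0.0742
Iter 9: z = -0.1885 + 0.1988i, |z|^2 = 0.0751
Iter 10: z = -0.1890 + 0.1980i, |z|^2 = 0.0749
Iter 11: z = -0.1885 + 0.1981i, |z|^2 = 0.0748
Iter 12: z = -0.1887 + 0.1983i, |z|^2 = 0.0749
Iter 13: z = -0.1887 + 0.1981i, |z|^2 = 0.0749
Iter 14: z = -0.1887 + 0.1982i, |z|^2 = 0.0749
Iter 15: z = -0.1887 + 0.1982i, |z|^2 = 0.0749
Iter 16: z = -0.1887 + 0.1982i, |z|^2 = 0.0749
Iter 17: z = -0.1887 + 0.1982i, |z|^2 = 0.0749
Iter 18: z = -0.1887 + 0.1982i, |z|^2 = 0.0749
Did not escape in 19 iterations → in set

Answer: yes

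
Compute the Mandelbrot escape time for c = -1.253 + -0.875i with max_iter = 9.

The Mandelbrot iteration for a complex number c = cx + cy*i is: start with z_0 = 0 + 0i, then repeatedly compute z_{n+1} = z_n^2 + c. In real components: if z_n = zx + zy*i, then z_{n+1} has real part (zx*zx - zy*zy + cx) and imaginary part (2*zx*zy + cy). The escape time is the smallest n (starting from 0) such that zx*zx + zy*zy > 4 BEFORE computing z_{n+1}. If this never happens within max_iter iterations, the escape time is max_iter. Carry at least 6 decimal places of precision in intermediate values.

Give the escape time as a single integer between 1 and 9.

Answer: 3

Derivation:
z_0 = 0 + 0i, c = -1.2530 + -0.8750i
Iter 1: z = -1.2530 + -0.8750i, |z|^2 = 2.3356
Iter 2: z = -0.4486 + 1.3177i, |z|^2 = 1.9377
Iter 3: z = -2.7882 + -2.0573i, |z|^2 = 12.0067
Escaped at iteration 3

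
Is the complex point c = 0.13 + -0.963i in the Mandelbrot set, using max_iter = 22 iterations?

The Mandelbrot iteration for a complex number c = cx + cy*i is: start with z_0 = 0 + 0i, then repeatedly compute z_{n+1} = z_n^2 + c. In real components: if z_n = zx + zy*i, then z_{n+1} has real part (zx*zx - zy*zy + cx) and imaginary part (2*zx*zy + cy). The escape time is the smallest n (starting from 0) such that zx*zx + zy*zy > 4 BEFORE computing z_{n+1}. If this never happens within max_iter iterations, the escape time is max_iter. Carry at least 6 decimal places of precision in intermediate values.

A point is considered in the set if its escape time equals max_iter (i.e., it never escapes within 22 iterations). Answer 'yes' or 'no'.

z_0 = 0 + 0i, c = 0.1300 + -0.9630i
Iter 1: z = 0.1300 + -0.9630i, |z|^2 = 0.9443
Iter 2: z = -0.7805 + -1.2134i, |z|^2 = 2.0814
Iter 3: z = -0.7332 + 0.9310i, |z|^2 = 1.4043
Iter 4: z = -0.1993 + -2.3282i, |z|^2 = 5.4600
Escaped at iteration 4

Answer: no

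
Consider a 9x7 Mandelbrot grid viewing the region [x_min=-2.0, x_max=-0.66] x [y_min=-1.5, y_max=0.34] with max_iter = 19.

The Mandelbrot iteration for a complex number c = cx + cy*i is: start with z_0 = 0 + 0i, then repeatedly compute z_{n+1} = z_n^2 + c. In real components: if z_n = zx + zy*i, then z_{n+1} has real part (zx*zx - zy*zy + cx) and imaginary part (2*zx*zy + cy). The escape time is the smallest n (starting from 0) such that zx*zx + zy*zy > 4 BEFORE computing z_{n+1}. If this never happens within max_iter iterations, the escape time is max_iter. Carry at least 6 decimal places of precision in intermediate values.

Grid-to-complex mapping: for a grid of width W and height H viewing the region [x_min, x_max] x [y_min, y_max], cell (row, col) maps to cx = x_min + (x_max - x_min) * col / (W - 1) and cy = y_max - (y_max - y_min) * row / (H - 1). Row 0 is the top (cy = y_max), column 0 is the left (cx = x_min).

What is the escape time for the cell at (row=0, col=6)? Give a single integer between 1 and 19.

z_0 = 0 + 0i, c = -0.9950 + 0.3400i
Iter 1: z = -0.9950 + 0.3400i, |z|^2 = 1.1056
Iter 2: z = -0.1206 + -0.3366i, |z|^2 = 0.1278
Iter 3: z = -1.0938 + 0.4212i, |z|^2 = 1.3737
Iter 4: z = 0.0239 + -0.5813i, |z|^2 = 0.3385
Iter 5: z = -1.3324 + 0.3122i, |z|^2 = 1.8726
Iter 6: z = 0.6827 + -0.4919i, |z|^2 = 0.7081
Iter 7: z = -0.7708 + -0.3316i, |z|^2 = 0.7041
Iter 8: z = -0.5108 + 0.8513i, |z|^2 = 0.9856
Iter 9: z = -1.4587 + -0.5297i, |z|^2 = 2.4084
Iter 10: z = 0.8522 + 1.8853i, |z|^2 = 4.2807
Escaped at iteration 10

Answer: 10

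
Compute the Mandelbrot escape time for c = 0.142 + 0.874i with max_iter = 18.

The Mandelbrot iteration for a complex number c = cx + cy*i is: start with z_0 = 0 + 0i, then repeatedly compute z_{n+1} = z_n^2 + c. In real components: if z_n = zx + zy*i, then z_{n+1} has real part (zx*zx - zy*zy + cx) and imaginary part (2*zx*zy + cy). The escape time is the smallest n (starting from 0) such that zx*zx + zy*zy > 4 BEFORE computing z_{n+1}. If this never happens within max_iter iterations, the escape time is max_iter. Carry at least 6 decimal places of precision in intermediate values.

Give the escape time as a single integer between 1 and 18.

Answer: 5

Derivation:
z_0 = 0 + 0i, c = 0.1420 + 0.8740i
Iter 1: z = 0.1420 + 0.8740i, |z|^2 = 0.7840
Iter 2: z = -0.6017 + 1.1222i, |z|^2 = 1.6214
Iter 3: z = -0.7553 + -0.4765i, |z|^2 = 0.7975
Iter 4: z = 0.4854 + 1.5938i, |z|^2 = 2.7759
Iter 5: z = -2.1626 + 2.4214i, |z|^2 = 10.5400
Escaped at iteration 5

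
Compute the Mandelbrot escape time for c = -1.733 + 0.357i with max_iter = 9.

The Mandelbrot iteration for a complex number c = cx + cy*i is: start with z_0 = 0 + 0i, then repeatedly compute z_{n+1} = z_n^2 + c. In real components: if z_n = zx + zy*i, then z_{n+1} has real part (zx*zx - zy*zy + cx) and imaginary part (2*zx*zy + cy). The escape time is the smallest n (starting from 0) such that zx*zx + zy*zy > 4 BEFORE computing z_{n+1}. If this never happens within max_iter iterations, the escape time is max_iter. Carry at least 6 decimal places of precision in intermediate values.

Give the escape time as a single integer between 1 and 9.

Answer: 3

Derivation:
z_0 = 0 + 0i, c = -1.7330 + 0.3570i
Iter 1: z = -1.7330 + 0.3570i, |z|^2 = 3.1307
Iter 2: z = 1.1428 + -0.8804i, |z|^2 = 2.0811
Iter 3: z = -1.2020 + -1.6552i, |z|^2 = 4.1845
Escaped at iteration 3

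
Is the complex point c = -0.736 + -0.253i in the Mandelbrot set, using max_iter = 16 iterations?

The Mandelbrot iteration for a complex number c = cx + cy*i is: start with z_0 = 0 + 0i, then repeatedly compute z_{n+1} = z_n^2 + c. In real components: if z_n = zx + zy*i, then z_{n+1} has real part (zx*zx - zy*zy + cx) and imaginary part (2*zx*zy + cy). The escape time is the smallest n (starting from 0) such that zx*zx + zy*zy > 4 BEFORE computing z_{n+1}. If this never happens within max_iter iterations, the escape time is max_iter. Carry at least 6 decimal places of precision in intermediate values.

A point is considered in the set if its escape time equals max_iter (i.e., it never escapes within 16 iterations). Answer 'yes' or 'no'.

Answer: yes

Derivation:
z_0 = 0 + 0i, c = -0.7360 + -0.2530i
Iter 1: z = -0.7360 + -0.2530i, |z|^2 = 0.6057
Iter 2: z = -0.2583 + 0.1194i, |z|^2 = 0.0810
Iter 3: z = -0.6835 + -0.3147i, |z|^2 = 0.5663
Iter 4: z = -0.3678 + 0.1772i, |z|^2 = 0.1667
Iter 5: z = -0.6321 + -0.3834i, |z|^2 = 0.5465
Iter 6: z = -0.4834 + 0.2317i, |z|^2 = 0.2873
Iter 7: z = -0.5560 + -0.4770i, |z|^2 = 0.5366
Iter 8: z = -0.6544 + 0.2774i, |z|^2 = 0.5051
Iter 9: z = -0.3848 + -0.6160i, |z|^2 = 0.5275
Iter 10: z = -0.9674 + 0.2210i, |z|^2 = 0.9848
Iter 11: z = 0.1511 + -0.6806i, |z|^2 = 0.4861
Iter 12: z = -1.1764 + -0.4587i, |z|^2 = 1.5944
Iter 13: z = 0.4377 + 0.8262i, |z|^2 = 0.8741
Iter 14: z = -1.2270 + 0.4702i, |z|^2 = 1.7266
Iter 15: z = 0.5485 + -1.4068i, |z|^2 = 2.2798
Did not escape in 16 iterations → in set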